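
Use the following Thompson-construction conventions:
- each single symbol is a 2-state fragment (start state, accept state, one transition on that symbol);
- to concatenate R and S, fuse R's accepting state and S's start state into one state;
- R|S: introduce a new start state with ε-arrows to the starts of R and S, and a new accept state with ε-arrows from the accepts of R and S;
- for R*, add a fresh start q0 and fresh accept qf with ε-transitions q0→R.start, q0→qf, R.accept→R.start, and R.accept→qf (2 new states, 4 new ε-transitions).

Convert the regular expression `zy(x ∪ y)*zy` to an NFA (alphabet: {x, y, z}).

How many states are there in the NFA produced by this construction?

12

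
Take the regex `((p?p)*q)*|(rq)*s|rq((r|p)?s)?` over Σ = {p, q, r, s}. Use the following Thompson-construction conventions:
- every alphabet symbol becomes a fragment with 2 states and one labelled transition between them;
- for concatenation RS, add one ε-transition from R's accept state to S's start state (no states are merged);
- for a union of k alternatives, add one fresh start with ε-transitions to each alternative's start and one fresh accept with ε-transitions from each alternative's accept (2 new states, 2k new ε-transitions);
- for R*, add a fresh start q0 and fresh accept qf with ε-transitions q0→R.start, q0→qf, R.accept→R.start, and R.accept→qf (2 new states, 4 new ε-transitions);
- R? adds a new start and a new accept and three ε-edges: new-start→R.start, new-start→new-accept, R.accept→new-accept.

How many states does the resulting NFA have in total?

38

Building bottom-up:
Each of the 11 symbol leaves contributes a 2-state fragment.
  p? = 4 states
  p?p = 6 states
  (p?p)* = 8 states
  (p?p)*q = 10 states
  ((p?p)*q)* = 12 states
  rq = 4 states
  (rq)* = 6 states
  (rq)*s = 8 states
  r|p = 6 states
  (r|p)? = 8 states
  (r|p)?s = 10 states
  ((r|p)?s)? = 12 states
  rq((r|p)?s)? = 16 states
  ((p?p)*q)*|(rq)*s|rq((r|p)?s)? = 38 states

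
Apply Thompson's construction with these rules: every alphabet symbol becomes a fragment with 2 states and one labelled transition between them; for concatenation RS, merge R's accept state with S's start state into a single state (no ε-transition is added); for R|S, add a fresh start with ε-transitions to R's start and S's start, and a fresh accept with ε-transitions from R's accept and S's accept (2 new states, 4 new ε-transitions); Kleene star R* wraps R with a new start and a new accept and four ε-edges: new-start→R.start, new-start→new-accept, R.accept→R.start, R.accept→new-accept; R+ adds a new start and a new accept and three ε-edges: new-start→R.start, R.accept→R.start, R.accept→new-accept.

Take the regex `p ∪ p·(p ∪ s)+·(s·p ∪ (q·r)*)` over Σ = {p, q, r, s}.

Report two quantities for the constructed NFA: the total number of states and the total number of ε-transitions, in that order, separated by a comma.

22, 19

Building bottom-up:
Each of the 8 symbol leaves contributes 2 states and 0 ε-transitions.
  p ∪ s → 6 states, 4 ε-transitions
  (p ∪ s)+ → 8 states, 7 ε-transitions
  s·p → 3 states, 0 ε-transitions
  q·r → 3 states, 0 ε-transitions
  (q·r)* → 5 states, 4 ε-transitions
  s·p ∪ (q·r)* → 10 states, 8 ε-transitions
  p·(p ∪ s)+·(s·p ∪ (q·r)*) → 18 states, 15 ε-transitions
  p ∪ p·(p ∪ s)+·(s·p ∪ (q·r)*) → 22 states, 19 ε-transitions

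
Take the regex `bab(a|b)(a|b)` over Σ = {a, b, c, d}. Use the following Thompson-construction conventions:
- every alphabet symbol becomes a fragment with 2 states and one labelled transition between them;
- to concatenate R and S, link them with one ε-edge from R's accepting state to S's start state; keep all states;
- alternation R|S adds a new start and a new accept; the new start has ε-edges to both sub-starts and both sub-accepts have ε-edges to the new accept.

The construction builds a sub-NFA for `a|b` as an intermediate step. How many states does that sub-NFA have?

6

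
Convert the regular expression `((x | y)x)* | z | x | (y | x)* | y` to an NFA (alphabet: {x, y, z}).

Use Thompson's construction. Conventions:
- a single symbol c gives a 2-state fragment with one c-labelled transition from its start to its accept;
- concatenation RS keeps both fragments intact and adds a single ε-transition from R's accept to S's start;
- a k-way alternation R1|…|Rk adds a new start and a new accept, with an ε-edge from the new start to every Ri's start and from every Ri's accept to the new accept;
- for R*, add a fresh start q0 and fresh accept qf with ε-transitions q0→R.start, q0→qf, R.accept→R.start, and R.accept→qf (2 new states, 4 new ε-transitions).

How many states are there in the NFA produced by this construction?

26

Bottom-up over the parse tree:
Each of the 8 symbol leaves contributes a 2-state fragment.
  x | y — 6 states
  (x | y)x — 8 states
  ((x | y)x)* — 10 states
  y | x — 6 states
  (y | x)* — 8 states
  ((x | y)x)* | z | x | (y | x)* | y — 26 states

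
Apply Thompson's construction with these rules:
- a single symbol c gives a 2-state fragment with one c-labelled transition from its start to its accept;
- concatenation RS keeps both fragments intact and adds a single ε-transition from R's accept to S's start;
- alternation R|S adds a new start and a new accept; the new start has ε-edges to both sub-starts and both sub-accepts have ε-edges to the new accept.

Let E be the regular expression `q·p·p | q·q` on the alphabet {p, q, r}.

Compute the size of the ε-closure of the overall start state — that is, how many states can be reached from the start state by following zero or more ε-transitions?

3

Compute the ε-closure size of each fragment's start state recursively; a symbol fragment's start has no outgoing ε-edge, so its closure is just itself (size 1).
  q·p·p : same as the first factor's closure: |closure| = 1
  q·q : |closure| equals the left operand's closure size = 1 (its accept is not ε-reachable, so the closure stops there)
  q·p·p | q·q : |closure| = 1 + 1 + 1 = 3 (the new accept is not ε-reachable since no branch accepts ε)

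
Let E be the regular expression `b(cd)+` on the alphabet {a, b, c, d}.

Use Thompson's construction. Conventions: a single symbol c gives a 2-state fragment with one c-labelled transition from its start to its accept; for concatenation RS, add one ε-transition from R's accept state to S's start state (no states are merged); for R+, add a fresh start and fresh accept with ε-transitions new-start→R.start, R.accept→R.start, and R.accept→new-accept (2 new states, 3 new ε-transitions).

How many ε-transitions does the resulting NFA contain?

5

By structural recursion:
Each of the 3 symbol leaves contributes 0 ε-transitions.
  cd = 1 ε-transition
  (cd)+ = 4 ε-transitions
  b(cd)+ = 5 ε-transitions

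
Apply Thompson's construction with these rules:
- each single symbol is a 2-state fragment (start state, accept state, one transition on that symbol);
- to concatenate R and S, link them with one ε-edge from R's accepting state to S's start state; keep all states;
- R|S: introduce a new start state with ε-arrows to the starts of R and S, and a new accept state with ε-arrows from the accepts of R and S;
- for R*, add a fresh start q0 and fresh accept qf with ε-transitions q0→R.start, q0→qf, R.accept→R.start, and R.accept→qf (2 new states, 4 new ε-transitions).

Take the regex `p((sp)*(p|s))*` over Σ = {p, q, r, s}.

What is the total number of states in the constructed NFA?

Per subexpression:
Each of the 5 symbol leaves contributes a 2-state fragment.
  sp → 4 states
  (sp)* → 6 states
  p|s → 6 states
  (sp)*(p|s) → 12 states
  ((sp)*(p|s))* → 14 states
  p((sp)*(p|s))* → 16 states

16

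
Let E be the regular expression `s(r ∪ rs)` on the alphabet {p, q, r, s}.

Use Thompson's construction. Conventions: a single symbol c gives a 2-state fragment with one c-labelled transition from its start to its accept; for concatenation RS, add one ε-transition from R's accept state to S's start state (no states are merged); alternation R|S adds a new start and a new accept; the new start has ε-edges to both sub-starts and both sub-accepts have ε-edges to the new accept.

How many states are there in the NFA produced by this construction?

Recursing over subexpressions:
Each of the 4 symbol leaves contributes a 2-state fragment.
  rs = 4 states
  r ∪ rs = 8 states
  s(r ∪ rs) = 10 states

10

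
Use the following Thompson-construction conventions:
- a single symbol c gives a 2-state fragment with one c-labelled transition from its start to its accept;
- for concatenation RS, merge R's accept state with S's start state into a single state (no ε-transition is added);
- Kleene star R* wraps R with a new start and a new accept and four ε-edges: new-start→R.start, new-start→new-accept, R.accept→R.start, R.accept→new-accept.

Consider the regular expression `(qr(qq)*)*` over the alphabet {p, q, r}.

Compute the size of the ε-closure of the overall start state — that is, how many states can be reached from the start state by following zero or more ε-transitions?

Work bottom-up. For each fragment F, track |ε-closure(F.start)| and whether F's accept lies in that closure (i.e. whether F accepts ε). A single-symbol fragment has closure size 1 and does not accept ε.
  qq → same as the first factor's closure: |ε-closure| = 1
  (qq)* → the star's fresh start ε-reaches both the body's start and the fresh accept: |ε-closure| = 2 + 1 = 3
  qr(qq)* → same as the first factor's closure: |ε-closure| = 1
  (qr(qq)*)* → |ε-closure| = 1 (new start) + 1 (body) + 1 (new accept) = 3

3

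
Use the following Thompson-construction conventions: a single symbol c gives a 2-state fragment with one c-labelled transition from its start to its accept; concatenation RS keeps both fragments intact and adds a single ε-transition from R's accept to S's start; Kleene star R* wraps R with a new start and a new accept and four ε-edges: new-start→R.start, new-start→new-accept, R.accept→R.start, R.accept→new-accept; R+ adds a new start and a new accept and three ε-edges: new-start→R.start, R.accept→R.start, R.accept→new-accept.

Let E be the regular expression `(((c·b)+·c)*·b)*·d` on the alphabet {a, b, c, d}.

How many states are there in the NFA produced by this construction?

16

Bottom-up over the parse tree:
Each of the 5 symbol leaves contributes a 2-state fragment.
  c·b → 4 states
  (c·b)+ → 6 states
  (c·b)+·c → 8 states
  ((c·b)+·c)* → 10 states
  ((c·b)+·c)*·b → 12 states
  (((c·b)+·c)*·b)* → 14 states
  (((c·b)+·c)*·b)*·d → 16 states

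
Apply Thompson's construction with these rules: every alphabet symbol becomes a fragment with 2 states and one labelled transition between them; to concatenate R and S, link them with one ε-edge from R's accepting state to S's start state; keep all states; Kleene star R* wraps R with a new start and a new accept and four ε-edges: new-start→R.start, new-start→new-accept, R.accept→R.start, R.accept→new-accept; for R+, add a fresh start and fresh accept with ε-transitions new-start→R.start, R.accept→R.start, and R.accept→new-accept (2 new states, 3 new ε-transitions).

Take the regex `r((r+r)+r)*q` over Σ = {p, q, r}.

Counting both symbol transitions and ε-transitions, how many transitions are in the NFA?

19

Building bottom-up:
Each of the 5 symbol leaves contributes 1 transition (1 symbol, 0 ε).
  r+ : 4 transitions (1 symbol, 3 ε)
  r+r : 6 transitions (2 symbol, 4 ε)
  (r+r)+ : 9 transitions (2 symbol, 7 ε)
  (r+r)+r : 11 transitions (3 symbol, 8 ε)
  ((r+r)+r)* : 15 transitions (3 symbol, 12 ε)
  r((r+r)+r)*q : 19 transitions (5 symbol, 14 ε)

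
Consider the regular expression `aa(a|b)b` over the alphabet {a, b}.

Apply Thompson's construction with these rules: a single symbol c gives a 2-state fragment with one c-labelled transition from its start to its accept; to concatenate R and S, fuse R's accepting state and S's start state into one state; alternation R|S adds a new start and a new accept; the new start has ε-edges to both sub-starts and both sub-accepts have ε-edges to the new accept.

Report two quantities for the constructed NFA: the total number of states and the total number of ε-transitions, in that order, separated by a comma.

9, 4

Bottom-up over the parse tree:
Each of the 5 symbol leaves contributes 2 states and 0 ε-transitions.
  a|b = 6 states, 4 ε-transitions
  aa(a|b)b = 9 states, 4 ε-transitions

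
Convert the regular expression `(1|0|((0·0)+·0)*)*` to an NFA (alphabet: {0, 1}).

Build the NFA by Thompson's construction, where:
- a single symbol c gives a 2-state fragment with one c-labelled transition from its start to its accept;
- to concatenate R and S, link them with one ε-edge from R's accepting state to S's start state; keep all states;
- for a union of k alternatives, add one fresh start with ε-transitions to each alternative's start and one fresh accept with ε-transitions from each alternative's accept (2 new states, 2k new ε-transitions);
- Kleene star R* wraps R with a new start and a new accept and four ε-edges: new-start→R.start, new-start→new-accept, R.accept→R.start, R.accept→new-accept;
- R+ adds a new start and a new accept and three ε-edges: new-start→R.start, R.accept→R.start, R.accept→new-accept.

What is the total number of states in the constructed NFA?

Building bottom-up:
Each of the 5 symbol leaves contributes a 2-state fragment.
  0·0 : 4 states
  (0·0)+ : 6 states
  (0·0)+·0 : 8 states
  ((0·0)+·0)* : 10 states
  1|0|((0·0)+·0)* : 16 states
  (1|0|((0·0)+·0)*)* : 18 states

18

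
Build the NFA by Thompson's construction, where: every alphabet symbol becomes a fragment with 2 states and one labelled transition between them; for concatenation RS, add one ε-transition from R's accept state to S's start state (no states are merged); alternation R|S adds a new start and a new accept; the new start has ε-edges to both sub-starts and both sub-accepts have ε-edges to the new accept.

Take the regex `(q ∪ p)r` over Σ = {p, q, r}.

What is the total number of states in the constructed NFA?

8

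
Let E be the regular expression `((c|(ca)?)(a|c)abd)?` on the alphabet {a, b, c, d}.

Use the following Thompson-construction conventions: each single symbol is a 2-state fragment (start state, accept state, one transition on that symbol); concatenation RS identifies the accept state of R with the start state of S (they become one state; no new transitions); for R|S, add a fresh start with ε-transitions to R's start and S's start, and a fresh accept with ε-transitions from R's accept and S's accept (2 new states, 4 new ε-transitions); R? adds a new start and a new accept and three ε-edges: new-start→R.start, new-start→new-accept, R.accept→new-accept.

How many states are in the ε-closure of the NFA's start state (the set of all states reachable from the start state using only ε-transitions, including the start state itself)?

Compute the ε-closure size of each fragment's start state recursively; a symbol fragment's start has no outgoing ε-edge, so its closure is just itself (size 1).
  ca → |closure| equals the left operand's closure size = 1 (its accept is not ε-reachable, so the closure stops there)
  (ca)? → |closure| = 1 (new start) + 1 (body) + 1 (new accept, via ε) = 3
  c|(ca)? → new start ε-reaches every alternative's start; at least one alternative accepts ε, so the union's new accept is reached too: |closure| = 1 + 1 + 3 + 1 = 6
  a|c → new start ε-reaches every alternative's start; none of them accept ε, so the new accept is not reached: |closure| = 1 + 1 + 1 = 3
  (c|(ca)?)(a|c)abd → |closure| = 6 + (3−1) = 8 (closure spills across the concat boundary because the left factor accepts ε)
  ((c|(ca)?)(a|c)abd)? → |closure| = 1 (new start) + 8 (body) + 1 (new accept, via ε) = 10

10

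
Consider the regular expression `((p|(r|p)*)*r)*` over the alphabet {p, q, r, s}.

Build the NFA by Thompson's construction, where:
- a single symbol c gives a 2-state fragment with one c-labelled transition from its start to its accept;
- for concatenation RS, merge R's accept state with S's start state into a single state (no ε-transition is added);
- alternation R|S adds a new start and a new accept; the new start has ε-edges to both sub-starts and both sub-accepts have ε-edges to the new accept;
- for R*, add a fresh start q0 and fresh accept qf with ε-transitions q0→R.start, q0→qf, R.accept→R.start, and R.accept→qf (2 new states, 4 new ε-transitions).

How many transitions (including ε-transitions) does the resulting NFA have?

24

By structural recursion:
Each of the 4 symbol leaves contributes 1 transition (1 symbol, 0 ε).
  r|p — 6 transitions (2 symbol, 4 ε)
  (r|p)* — 10 transitions (2 symbol, 8 ε)
  p|(r|p)* — 15 transitions (3 symbol, 12 ε)
  (p|(r|p)*)* — 19 transitions (3 symbol, 16 ε)
  (p|(r|p)*)*r — 20 transitions (4 symbol, 16 ε)
  ((p|(r|p)*)*r)* — 24 transitions (4 symbol, 20 ε)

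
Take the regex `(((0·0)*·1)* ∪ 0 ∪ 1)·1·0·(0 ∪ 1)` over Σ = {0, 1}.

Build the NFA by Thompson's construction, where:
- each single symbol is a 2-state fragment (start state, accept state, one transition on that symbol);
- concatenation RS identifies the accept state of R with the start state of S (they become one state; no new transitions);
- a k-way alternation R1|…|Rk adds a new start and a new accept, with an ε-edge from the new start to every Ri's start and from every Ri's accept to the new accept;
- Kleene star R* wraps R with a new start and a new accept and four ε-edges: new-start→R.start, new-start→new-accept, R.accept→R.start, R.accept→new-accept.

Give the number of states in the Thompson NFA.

Per subexpression:
Each of the 9 symbol leaves contributes a 2-state fragment.
  0·0 : 3 states
  (0·0)* : 5 states
  (0·0)*·1 : 6 states
  ((0·0)*·1)* : 8 states
  ((0·0)*·1)* ∪ 0 ∪ 1 : 14 states
  0 ∪ 1 : 6 states
  (((0·0)*·1)* ∪ 0 ∪ 1)·1·0·(0 ∪ 1) : 21 states

21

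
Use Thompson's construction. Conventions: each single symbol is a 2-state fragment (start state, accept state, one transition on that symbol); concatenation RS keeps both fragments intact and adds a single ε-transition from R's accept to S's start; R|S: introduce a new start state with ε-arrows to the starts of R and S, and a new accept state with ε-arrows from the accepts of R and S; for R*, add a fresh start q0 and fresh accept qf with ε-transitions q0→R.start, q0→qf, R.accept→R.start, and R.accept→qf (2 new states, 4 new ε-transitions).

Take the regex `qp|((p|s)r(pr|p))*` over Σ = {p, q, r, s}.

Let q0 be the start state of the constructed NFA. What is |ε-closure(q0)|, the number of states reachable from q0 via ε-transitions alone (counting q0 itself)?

Work bottom-up. For each fragment F, track |ε-closure(F.start)| and whether F's accept lies in that closure (i.e. whether F accepts ε). A single-symbol fragment has closure size 1 and does not accept ε.
  qp — same as the first factor's closure: C = 1
  p|s — new start ε-reaches every alternative's start; none of them accept ε, so the new accept is not reached: C = 1 + 1 + 1 = 3
  pr — same as the first factor's closure: C = 1
  pr|p — C = 1 + 1 + 1 = 3 (the new accept is not ε-reachable since no branch accepts ε)
  (p|s)r(pr|p) — same as the first factor's closure: C = 3
  ((p|s)r(pr|p))* — C = 1 (new start) + 3 (body) + 1 (new accept) = 5
  qp|((p|s)r(pr|p))* — C = 1 (new start) + (1 + 5) + 1 (new accept, since some branch ε-reaches its own accept) = 8

8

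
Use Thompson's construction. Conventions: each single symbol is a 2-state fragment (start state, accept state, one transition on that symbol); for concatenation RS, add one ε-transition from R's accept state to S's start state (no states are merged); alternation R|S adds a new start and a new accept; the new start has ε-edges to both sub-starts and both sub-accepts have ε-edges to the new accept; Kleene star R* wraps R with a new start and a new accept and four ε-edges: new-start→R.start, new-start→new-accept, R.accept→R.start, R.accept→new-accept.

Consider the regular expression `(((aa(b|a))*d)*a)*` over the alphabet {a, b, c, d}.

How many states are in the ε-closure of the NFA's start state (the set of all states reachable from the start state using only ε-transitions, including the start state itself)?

9

Compute the ε-closure size of each fragment's start state recursively; a symbol fragment's start has no outgoing ε-edge, so its closure is just itself (size 1).
  b|a → |ε-closure| = 1 + 1 + 1 = 3 (the new accept is not ε-reachable since no branch accepts ε)
  aa(b|a) → same as the first factor's closure: |ε-closure| = 1
  (aa(b|a))* → the star's fresh start ε-reaches both the body's start and the fresh accept: |ε-closure| = 2 + 1 = 3
  (aa(b|a))*d → |ε-closure| = 3 + 1 = 4 (closure spills across the concat boundary because the left factor accepts ε)
  ((aa(b|a))*d)* → the star's fresh start ε-reaches both the body's start and the fresh accept: |ε-closure| = 2 + 4 = 6
  ((aa(b|a))*d)*a → the left operand accepts ε, so the closure extends into the next operand (via the concat ε-link); |ε-closure| = 6 + 1 = 7
  (((aa(b|a))*d)*a)* → new start has ε-edges to the inner start and to the new accept, so |ε-closure| = 2 + 7 = 9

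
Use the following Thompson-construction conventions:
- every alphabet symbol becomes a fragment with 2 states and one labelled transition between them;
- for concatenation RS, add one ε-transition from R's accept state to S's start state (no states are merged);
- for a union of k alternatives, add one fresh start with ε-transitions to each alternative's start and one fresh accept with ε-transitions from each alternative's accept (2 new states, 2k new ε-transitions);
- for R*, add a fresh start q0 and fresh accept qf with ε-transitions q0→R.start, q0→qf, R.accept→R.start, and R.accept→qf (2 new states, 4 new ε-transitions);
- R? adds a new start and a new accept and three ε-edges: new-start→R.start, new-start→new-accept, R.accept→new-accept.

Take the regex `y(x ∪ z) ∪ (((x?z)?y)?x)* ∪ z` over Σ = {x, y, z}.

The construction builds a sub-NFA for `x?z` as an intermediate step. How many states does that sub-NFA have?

Fragment for `x?z`:
Each of the 2 symbol leaves contributes a 2-state fragment.
  x? → 4 states
  x?z → 6 states

6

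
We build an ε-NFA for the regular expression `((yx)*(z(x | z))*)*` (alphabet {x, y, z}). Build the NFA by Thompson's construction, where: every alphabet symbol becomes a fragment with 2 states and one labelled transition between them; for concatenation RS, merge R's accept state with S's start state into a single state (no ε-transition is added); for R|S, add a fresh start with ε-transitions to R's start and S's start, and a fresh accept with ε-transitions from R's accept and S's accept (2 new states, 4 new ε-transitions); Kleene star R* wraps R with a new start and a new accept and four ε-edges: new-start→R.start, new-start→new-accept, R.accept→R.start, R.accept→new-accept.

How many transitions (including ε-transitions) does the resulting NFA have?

21

By structural recursion:
Each of the 5 symbol leaves contributes 1 transition (1 symbol, 0 ε).
  yx — 2 transitions (2 symbol, 0 ε)
  (yx)* — 6 transitions (2 symbol, 4 ε)
  x | z — 6 transitions (2 symbol, 4 ε)
  z(x | z) — 7 transitions (3 symbol, 4 ε)
  (z(x | z))* — 11 transitions (3 symbol, 8 ε)
  (yx)*(z(x | z))* — 17 transitions (5 symbol, 12 ε)
  ((yx)*(z(x | z))*)* — 21 transitions (5 symbol, 16 ε)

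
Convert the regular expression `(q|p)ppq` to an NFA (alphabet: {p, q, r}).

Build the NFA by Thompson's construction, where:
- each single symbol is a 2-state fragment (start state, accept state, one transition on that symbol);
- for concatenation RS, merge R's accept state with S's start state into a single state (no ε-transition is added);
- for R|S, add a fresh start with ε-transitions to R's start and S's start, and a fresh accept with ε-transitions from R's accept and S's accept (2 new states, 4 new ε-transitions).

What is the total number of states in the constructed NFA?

9

Per subexpression:
Each of the 5 symbol leaves contributes a 2-state fragment.
  q|p = 6 states
  (q|p)ppq = 9 states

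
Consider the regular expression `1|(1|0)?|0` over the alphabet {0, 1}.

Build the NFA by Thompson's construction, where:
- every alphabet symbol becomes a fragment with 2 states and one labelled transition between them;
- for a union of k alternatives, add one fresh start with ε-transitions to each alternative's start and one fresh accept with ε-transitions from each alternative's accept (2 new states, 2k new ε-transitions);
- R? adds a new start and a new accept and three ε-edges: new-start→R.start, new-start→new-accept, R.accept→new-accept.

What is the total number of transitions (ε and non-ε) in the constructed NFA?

17

By structural recursion:
Each of the 4 symbol leaves contributes 1 transition (1 symbol, 0 ε).
  1|0 = 6 transitions (2 symbol, 4 ε)
  (1|0)? = 9 transitions (2 symbol, 7 ε)
  1|(1|0)?|0 = 17 transitions (4 symbol, 13 ε)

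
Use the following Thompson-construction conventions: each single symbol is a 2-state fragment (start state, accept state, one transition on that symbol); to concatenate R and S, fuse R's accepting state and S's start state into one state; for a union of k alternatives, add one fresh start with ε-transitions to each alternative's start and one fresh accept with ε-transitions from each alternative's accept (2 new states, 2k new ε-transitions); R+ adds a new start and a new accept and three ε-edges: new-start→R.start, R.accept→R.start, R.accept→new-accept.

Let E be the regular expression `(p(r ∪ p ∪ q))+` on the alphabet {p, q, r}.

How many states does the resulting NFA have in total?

11

Per subexpression:
Each of the 4 symbol leaves contributes a 2-state fragment.
  r ∪ p ∪ q → 8 states
  p(r ∪ p ∪ q) → 9 states
  (p(r ∪ p ∪ q))+ → 11 states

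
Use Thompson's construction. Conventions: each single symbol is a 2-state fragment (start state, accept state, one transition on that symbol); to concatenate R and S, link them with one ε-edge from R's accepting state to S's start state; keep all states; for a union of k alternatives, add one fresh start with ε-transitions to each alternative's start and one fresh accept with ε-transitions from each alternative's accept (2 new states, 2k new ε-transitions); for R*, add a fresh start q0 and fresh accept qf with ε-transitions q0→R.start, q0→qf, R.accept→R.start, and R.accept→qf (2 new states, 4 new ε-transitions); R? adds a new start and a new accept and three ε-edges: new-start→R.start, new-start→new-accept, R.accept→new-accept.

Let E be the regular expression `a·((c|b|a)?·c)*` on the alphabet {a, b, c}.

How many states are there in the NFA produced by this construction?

16

By structural recursion:
Each of the 5 symbol leaves contributes a 2-state fragment.
  c|b|a : 8 states
  (c|b|a)? : 10 states
  (c|b|a)?·c : 12 states
  ((c|b|a)?·c)* : 14 states
  a·((c|b|a)?·c)* : 16 states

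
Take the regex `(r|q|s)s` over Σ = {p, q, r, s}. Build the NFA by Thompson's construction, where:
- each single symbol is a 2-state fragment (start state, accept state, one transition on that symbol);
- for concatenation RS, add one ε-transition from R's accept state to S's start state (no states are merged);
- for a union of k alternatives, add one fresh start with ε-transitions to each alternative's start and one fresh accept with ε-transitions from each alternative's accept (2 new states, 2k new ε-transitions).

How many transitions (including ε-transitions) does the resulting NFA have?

11

Recursing over subexpressions:
Each of the 4 symbol leaves contributes 1 transition (1 symbol, 0 ε).
  r|q|s — 9 transitions (3 symbol, 6 ε)
  (r|q|s)s — 11 transitions (4 symbol, 7 ε)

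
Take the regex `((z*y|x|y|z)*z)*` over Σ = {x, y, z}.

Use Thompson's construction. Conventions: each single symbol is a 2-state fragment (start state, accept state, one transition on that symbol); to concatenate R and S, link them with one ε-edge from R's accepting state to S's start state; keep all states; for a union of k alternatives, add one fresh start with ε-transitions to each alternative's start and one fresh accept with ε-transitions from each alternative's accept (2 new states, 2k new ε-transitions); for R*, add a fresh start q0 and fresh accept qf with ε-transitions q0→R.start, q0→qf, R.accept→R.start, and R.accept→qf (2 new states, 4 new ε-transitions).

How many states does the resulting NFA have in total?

20

Bottom-up over the parse tree:
Each of the 6 symbol leaves contributes a 2-state fragment.
  z* : 4 states
  z*y : 6 states
  z*y|x|y|z : 14 states
  (z*y|x|y|z)* : 16 states
  (z*y|x|y|z)*z : 18 states
  ((z*y|x|y|z)*z)* : 20 states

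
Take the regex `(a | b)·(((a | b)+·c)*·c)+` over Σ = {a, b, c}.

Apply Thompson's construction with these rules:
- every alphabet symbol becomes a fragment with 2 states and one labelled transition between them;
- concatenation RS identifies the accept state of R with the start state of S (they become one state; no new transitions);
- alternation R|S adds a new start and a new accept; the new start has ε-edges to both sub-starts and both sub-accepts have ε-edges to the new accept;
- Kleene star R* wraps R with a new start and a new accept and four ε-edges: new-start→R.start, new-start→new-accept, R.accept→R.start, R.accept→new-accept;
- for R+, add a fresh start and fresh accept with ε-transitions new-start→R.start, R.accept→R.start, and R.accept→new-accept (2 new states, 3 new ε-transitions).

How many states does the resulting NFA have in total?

19

Bottom-up over the parse tree:
Each of the 6 symbol leaves contributes a 2-state fragment.
  a | b = 6 states
  a | b = 6 states
  (a | b)+ = 8 states
  (a | b)+·c = 9 states
  ((a | b)+·c)* = 11 states
  ((a | b)+·c)*·c = 12 states
  (((a | b)+·c)*·c)+ = 14 states
  (a | b)·(((a | b)+·c)*·c)+ = 19 states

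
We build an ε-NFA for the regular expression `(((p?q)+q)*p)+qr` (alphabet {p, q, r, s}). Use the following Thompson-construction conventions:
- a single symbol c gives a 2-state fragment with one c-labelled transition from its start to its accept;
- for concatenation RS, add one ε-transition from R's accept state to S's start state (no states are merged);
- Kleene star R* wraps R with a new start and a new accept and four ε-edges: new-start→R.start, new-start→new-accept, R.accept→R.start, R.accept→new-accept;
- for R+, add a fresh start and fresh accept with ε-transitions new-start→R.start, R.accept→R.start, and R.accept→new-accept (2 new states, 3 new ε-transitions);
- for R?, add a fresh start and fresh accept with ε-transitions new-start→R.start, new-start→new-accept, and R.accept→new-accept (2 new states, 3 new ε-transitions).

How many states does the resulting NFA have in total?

Recursing over subexpressions:
Each of the 6 symbol leaves contributes a 2-state fragment.
  p? → 4 states
  p?q → 6 states
  (p?q)+ → 8 states
  (p?q)+q → 10 states
  ((p?q)+q)* → 12 states
  ((p?q)+q)*p → 14 states
  (((p?q)+q)*p)+ → 16 states
  (((p?q)+q)*p)+qr → 20 states

20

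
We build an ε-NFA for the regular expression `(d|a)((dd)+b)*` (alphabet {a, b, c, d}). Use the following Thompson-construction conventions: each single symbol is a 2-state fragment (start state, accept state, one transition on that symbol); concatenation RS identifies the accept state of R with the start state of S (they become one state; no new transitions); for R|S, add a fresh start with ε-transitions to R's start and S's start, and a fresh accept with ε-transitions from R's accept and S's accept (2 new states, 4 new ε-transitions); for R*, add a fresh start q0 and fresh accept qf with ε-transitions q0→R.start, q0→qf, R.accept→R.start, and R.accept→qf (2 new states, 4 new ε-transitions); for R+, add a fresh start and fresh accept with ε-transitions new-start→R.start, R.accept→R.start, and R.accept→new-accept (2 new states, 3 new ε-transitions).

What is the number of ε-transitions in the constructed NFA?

11

Per subexpression:
Each of the 5 symbol leaves contributes 0 ε-transitions.
  d|a = 4 ε-transitions
  dd = 0 ε-transitions
  (dd)+ = 3 ε-transitions
  (dd)+b = 3 ε-transitions
  ((dd)+b)* = 7 ε-transitions
  (d|a)((dd)+b)* = 11 ε-transitions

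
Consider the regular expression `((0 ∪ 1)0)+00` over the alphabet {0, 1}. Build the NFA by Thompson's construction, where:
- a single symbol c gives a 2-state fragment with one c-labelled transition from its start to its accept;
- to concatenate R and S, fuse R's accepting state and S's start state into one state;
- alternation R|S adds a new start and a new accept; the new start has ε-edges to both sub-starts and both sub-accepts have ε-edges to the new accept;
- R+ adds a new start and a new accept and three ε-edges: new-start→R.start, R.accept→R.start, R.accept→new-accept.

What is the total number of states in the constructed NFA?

11

Building bottom-up:
Each of the 5 symbol leaves contributes a 2-state fragment.
  0 ∪ 1 → 6 states
  (0 ∪ 1)0 → 7 states
  ((0 ∪ 1)0)+ → 9 states
  ((0 ∪ 1)0)+00 → 11 states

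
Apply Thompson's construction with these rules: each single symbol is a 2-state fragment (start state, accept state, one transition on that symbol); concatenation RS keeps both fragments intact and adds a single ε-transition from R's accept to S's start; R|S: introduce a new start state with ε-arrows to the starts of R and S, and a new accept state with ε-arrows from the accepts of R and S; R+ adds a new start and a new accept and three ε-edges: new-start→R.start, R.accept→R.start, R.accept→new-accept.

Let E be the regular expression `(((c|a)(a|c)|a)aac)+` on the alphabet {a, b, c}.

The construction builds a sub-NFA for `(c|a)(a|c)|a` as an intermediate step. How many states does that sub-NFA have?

Fragment for `(c|a)(a|c)|a`:
Each of the 5 symbol leaves contributes a 2-state fragment.
  c|a — 6 states
  a|c — 6 states
  (c|a)(a|c) — 12 states
  (c|a)(a|c)|a — 16 states

16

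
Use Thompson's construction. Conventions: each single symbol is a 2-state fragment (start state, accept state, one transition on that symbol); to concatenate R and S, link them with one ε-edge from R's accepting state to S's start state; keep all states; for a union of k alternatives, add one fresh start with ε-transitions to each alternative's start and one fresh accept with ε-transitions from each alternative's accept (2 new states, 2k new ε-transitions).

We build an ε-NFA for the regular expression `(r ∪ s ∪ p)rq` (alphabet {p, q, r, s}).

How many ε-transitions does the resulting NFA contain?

8

Building bottom-up:
Each of the 5 symbol leaves contributes 0 ε-transitions.
  r ∪ s ∪ p — 6 ε-transitions
  (r ∪ s ∪ p)rq — 8 ε-transitions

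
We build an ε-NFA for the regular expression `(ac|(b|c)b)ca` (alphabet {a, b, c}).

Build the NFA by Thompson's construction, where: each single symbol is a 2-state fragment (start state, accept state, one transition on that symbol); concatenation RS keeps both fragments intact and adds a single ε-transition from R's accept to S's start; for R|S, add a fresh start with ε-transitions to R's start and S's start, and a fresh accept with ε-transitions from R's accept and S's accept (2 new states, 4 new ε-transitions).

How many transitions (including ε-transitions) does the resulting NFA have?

19

Per subexpression:
Each of the 7 symbol leaves contributes 1 transition (1 symbol, 0 ε).
  ac — 3 transitions (2 symbol, 1 ε)
  b|c — 6 transitions (2 symbol, 4 ε)
  (b|c)b — 8 transitions (3 symbol, 5 ε)
  ac|(b|c)b — 15 transitions (5 symbol, 10 ε)
  (ac|(b|c)b)ca — 19 transitions (7 symbol, 12 ε)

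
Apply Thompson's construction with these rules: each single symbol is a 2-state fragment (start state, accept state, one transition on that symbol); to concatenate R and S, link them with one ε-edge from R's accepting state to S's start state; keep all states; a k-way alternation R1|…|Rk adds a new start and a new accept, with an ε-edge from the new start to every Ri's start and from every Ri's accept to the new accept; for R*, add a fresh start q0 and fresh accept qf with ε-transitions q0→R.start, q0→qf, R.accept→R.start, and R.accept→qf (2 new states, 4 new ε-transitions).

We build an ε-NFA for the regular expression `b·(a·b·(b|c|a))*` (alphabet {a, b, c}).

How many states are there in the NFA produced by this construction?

16

By structural recursion:
Each of the 6 symbol leaves contributes a 2-state fragment.
  b|c|a : 8 states
  a·b·(b|c|a) : 12 states
  (a·b·(b|c|a))* : 14 states
  b·(a·b·(b|c|a))* : 16 states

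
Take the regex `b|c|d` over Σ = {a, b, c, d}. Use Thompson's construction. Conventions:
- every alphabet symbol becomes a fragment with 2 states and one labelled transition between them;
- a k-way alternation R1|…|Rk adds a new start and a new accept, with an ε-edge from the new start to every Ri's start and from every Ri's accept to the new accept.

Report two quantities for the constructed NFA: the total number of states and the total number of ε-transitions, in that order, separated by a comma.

8, 6

Per subexpression:
Each of the 3 symbol leaves contributes 2 states and 0 ε-transitions.
  b|c|d : 8 states, 6 ε-transitions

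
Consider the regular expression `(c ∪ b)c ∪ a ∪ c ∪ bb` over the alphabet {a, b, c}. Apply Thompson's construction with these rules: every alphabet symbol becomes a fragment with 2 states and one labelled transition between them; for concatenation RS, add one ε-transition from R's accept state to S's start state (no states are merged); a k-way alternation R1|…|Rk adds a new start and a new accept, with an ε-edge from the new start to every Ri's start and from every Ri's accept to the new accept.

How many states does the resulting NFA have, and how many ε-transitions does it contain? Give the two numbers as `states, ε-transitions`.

Per subexpression:
Each of the 7 symbol leaves contributes 2 states and 0 ε-transitions.
  c ∪ b = 6 states, 4 ε-transitions
  (c ∪ b)c = 8 states, 5 ε-transitions
  bb = 4 states, 1 ε-transition
  (c ∪ b)c ∪ a ∪ c ∪ bb = 18 states, 14 ε-transitions

18, 14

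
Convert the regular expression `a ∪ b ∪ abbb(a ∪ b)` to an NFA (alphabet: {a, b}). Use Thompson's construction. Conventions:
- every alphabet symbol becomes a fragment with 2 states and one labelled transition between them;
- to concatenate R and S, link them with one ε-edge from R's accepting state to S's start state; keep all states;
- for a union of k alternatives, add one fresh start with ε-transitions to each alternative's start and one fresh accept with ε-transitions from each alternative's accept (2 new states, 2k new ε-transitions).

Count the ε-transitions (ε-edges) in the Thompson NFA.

Bottom-up over the parse tree:
Each of the 8 symbol leaves contributes 0 ε-transitions.
  a ∪ b : 4 ε-transitions
  abbb(a ∪ b) : 8 ε-transitions
  a ∪ b ∪ abbb(a ∪ b) : 14 ε-transitions

14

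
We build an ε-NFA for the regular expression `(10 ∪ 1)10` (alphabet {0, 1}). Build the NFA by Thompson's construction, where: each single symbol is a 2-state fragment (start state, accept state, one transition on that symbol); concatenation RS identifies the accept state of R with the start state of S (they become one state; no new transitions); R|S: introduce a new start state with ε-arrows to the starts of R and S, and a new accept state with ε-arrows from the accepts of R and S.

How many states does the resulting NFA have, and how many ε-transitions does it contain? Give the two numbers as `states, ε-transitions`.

Bottom-up over the parse tree:
Each of the 5 symbol leaves contributes 2 states and 0 ε-transitions.
  10 — 3 states, 0 ε-transitions
  10 ∪ 1 — 7 states, 4 ε-transitions
  (10 ∪ 1)10 — 9 states, 4 ε-transitions

9, 4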